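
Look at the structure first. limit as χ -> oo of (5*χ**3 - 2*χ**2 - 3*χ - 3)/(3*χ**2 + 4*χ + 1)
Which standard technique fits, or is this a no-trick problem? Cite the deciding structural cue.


Method: dominant-term comparison — divide by the highest power of χ present: lower-order terms vanish and the dominant ratio remains. Viewed as a single quotient this is an ∞/∞ form — an at-infinity application of l'Hôpital's rule would also resolve it; comparing leading growth reads the answer without differentiating.


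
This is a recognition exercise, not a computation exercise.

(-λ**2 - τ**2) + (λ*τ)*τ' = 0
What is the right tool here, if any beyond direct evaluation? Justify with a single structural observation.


Method: the homogeneous substitution — the slope's numerator and denominator have matching total degree, so it depends only on τ/λ and the ratio substitution collapses it. A Bernoulli substitution is a fair alternative on this equation directly; the homogeneous reading takes it as given.


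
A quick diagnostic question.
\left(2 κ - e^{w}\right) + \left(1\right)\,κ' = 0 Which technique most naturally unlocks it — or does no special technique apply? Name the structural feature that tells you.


Technique: a linear integrating factor — linear in the unknown with genuine forcing: multiply through by the exponential of the integrated coefficient and the left side closes into one derivative.


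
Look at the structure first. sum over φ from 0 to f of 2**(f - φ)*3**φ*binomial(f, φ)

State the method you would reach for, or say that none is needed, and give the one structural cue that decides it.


Verdict: the binomial theorem — the binomial coefficients weight matched powers of 3 and 2, which is exactly the expansion of a binomial power.


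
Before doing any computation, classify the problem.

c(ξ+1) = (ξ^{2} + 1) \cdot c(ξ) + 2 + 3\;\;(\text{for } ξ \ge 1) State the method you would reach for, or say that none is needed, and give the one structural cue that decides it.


Method: a summation factor — rescale the sequence by the product of the weights ξ^{2} + 1 so far — the recurrence collapses to a plain running sum.


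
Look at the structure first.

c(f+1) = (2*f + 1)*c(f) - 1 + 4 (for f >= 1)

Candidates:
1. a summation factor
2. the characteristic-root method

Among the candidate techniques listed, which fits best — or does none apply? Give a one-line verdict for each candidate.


Method: a summation factor — rescale the sequence by the product of the weights 2*f + 1 so far — the recurrence collapses to a plain running sum.
- a summation factor — a fit — the right tool for this form.
- the characteristic-root method — an index-dependent weight blocks the pure exponential ansatz.


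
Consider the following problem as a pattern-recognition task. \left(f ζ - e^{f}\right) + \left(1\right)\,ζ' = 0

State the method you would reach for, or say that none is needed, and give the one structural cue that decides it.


Diagnosis: a linear integrating factor — the unknown enters only to the first power against a nonzero forcing term — the integrating-factor template applies directly.


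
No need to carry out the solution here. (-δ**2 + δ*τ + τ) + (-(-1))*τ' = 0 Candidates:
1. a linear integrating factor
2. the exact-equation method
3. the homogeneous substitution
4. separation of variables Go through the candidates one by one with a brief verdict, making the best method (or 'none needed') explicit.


Verdict: a linear integrating factor — the unknown enters only to the first power against a nonzero forcing term — the integrating-factor template applies directly.
- a linear integrating factor — a fit — the right tool for this form.
- the exact-equation method: exactness fails on the nose — the mixed partials do not match.
- the homogeneous substitution: rescaling both variables together changes the slope, so no ratio substitution collapses it.
- separation of variables — the two dependences do not factor apart.


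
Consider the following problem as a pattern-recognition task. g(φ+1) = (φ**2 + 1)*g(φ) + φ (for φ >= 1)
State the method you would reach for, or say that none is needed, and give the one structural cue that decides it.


Method: a summation factor — first-order, linear, moving coefficient φ**2 + 1: the discrete analogue of an integrating factor handles it.


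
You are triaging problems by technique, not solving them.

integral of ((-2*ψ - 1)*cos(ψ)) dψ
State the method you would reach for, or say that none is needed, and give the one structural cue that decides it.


Diagnosis: integration by parts — a polynomial -2*ψ - 1 against the kernel cos(ψ) is the signature bounded-ladder case for integration by parts.


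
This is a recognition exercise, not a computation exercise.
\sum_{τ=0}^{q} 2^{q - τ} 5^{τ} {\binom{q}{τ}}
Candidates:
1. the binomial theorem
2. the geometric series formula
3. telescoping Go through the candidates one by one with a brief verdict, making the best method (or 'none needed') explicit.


Method: the binomial theorem — the summand is term τ of a binomial expansion in 5 and 2; the whole sum is a single power.
- the binomial theorem: a fit — the right tool for this form.
- the geometric series formula — no single multiplier carries one term to the next throughout the sum.
- telescoping — the summand is not presented as a shifted difference — a telescoping rewrite may exist, but the displayed structure does not offer one.


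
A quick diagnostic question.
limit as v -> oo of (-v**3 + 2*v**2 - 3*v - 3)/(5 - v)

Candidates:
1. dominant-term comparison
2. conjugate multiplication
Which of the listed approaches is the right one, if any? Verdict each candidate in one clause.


Diagnosis: dominant-term comparison — as v grows, only the highest-degree terms matter — compare leading terms and read the limit off.
- dominant-term comparison — a fit — the right tool for this form.
- conjugate multiplication — rationalization has no target — no divergent radical difference appears.


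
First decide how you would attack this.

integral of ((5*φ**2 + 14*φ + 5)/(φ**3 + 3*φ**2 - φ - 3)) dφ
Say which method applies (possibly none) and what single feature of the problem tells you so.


Verdict: partial fractions — the bottom, φ**3 + 3*φ**2 - φ - 3, comes apart into simple factors, and a proper rational function over split factors decomposes.


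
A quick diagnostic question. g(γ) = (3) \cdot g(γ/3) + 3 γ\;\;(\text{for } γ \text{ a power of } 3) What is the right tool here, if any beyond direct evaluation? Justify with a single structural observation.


Diagnosis: the master substitution — the argument contracts 3-fold per step: reindex γ exponentially and solve the linear recurrence in the new index.


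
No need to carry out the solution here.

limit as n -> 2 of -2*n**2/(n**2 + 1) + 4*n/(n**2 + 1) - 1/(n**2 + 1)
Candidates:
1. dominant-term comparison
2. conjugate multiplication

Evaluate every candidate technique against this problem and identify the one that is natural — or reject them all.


Verdict: no special technique — no denominator vanishes and nothing blows up at 2: direct substitution is the whole computation.
- dominant-term comparison — no ranking of term growth rates resolves the limit here.
- conjugate multiplication — the conjugate move applies to radical differences, which this is not.


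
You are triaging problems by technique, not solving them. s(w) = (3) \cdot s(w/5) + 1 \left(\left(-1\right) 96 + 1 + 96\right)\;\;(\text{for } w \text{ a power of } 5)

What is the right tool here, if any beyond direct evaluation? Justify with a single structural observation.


Diagnosis: the master substitution — treat m = log base 5 of w as the new clock: one recursion step advances m by one while w scales by 5.


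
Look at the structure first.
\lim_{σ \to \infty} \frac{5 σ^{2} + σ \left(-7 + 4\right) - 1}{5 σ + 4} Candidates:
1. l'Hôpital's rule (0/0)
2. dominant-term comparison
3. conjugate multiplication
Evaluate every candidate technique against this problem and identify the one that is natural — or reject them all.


Method: dominant-term comparison — at large σ only the top-degree terms survive; compare the leading terms and the limit falls out.
- l'Hôpital's rule (0/0): as a single quotient the expression runs to ∞/∞ at the limit point — an at-infinity form of the rule would apply, though the leading-growth comparison is the direct reading.
- dominant-term comparison — yes — fits the structure here.
- conjugate multiplication — no difference of divergent radicals appears, so rationalizing has nothing to cancel.


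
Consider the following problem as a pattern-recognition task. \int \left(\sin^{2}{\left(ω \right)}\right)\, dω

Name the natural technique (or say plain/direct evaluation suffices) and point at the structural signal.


Diagnosis: a trigonometric identity — reduce \sin^{2}{\left(ω \right)} with the power-reduction formula and the integral becomes first-degree trigonometry.


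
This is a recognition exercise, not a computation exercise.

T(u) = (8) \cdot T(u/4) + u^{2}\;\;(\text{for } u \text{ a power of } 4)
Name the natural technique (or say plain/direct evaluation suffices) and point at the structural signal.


Best approach: the master substitution — the argument shrinks by the factor 4, so measure the index on a logarithmic scale and the recursion becomes a shift.


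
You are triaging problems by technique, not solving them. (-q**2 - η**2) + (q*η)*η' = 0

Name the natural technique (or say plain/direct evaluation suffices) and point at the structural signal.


Diagnosis: the homogeneous substitution — scaling q and η together leaves the slope fixed — it depends only on η/q, so substitute the ratio. This doubles as a Bernoulli equation in the unknown as written; the homogeneous route needs no setup at all.


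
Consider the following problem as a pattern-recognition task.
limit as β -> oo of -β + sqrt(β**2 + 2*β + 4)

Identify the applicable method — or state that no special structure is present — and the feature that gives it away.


Best approach: conjugate multiplication — two divergent pieces with a minus sign between them and a radical in the mix: rationalize sqrt(β**2 + 2*β + 4) - β before any limit law applies.


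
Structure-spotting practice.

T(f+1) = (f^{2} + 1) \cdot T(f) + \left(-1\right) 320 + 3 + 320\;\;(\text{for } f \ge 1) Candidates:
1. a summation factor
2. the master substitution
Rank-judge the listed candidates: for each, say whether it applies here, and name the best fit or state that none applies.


Diagnosis: a summation factor — with the index-dependent coefficient f^{2} + 1, dividing by the cumulative product turns the left side into a pure difference.
- a summation factor — applicable, and directly so.
- the master substitution: with no divided-index recursive call, reindexing by powers of a base buys nothing.


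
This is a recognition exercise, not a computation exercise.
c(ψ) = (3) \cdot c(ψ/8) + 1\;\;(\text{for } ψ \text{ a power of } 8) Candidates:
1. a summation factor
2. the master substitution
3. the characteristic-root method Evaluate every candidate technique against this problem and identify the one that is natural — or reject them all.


Method: the master substitution — the argument contracts 8-fold per step: reindex ψ exponentially and solve the linear recurrence in the new index.
- a summation factor — the recursion divides its index rather than shifting it — there is no previous-term chain for a summation factor to telescope.
- the master substitution: yes, a natural case for it.
- the characteristic-root method: the recursion divides its index rather than shifting it — outside the constant-shift family the root method covers.


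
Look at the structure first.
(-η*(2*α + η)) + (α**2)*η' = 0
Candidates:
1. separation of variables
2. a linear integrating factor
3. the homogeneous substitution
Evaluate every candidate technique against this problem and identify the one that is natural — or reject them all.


Best approach: the homogeneous substitution — the slope's numerator and denominator share total degree; set v = η/α and the equation drops to separable form. A Bernoulli substitution is a fair alternative on this equation directly; the homogeneous reading takes it as given.
- separation of variables — no division isolates the independent variable from the unknown.
- a linear integrating factor — the unknown enters nonlinearly (through a power, a denominator, or a transcendental function), which the linear integrating-factor recipe cannot absorb as-is — any repair would come from a preliminary substitution, not the factor.
- the homogeneous substitution — applicable, and directly so.


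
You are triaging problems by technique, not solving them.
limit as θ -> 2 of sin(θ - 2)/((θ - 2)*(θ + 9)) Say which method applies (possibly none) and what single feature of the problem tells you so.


Technique: l'Hôpital's rule (0/0) — plug in 2: top and bottom both hit zero, so differentiate each and retry. A local series expansion at the point resolves it as well; the rule is the packaged version of that step.


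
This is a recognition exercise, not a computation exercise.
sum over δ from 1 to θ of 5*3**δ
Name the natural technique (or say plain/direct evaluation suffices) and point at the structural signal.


Diagnosis: the geometric series formula — each summand is the previous one scaled by 3; that constant multiplier is itself the geometric structure.


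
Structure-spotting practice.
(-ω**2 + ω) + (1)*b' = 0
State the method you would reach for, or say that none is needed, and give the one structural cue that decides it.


Verdict: no special technique — the slope is a pure function of ω; integrate both sides and be done.


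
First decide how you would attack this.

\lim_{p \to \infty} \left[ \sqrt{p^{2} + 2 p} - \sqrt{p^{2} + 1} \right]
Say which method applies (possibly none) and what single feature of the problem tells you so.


Diagnosis: conjugate multiplication — this difference gives up after one conjugate multiplication — the radical structure cancels against its conjugate.


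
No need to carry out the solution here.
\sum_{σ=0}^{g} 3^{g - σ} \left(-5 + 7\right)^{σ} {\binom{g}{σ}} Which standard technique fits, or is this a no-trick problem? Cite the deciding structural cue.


Verdict: the binomial theorem — the summand is term σ of a binomial expansion in (-5 + 7) and 3; the whole sum is a single power.


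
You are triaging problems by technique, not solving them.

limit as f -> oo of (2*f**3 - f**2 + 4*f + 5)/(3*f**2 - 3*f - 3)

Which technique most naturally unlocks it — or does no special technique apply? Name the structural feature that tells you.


Best approach: dominant-term comparison — divide through by the highest power of f; every lower-order term dies and the dominant terms decide the limit. As a single quotient, the ∞/∞ shape would yield to repeated differentiation as well — the growth comparison gets there in one look.


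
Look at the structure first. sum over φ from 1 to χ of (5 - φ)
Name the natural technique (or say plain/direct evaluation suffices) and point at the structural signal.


Method: no special technique — with only polynomial terms in φ present, the classical sum-of-powers identities are all you need.


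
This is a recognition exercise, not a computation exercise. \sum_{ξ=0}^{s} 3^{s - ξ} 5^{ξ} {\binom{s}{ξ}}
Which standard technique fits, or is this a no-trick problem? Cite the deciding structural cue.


Diagnosis: the binomial theorem — the summand is term ξ of a binomial expansion in 5 and 3; the whole sum is a single power.


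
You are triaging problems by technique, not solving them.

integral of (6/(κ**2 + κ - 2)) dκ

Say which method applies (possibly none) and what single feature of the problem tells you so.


Verdict: partial fractions — a proper rational integrand whose denominator splits into simpler factors — decompose into partial fractions first.


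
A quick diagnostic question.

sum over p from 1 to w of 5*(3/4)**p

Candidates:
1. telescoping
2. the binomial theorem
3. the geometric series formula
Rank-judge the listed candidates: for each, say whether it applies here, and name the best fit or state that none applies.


Diagnosis: the geometric series formula — the ratio of consecutive terms is the constant 3/4, independent of the index — a geometric sum.
- telescoping — the terms as presented offer no neighboring cancellation — a telescoping rewrite may exist, but the displayed structure does not hand one over.
- the binomial theorem: no binomial coefficients pair with matched powers.
- the geometric series formula — applies; the problem has the shape this method handles.


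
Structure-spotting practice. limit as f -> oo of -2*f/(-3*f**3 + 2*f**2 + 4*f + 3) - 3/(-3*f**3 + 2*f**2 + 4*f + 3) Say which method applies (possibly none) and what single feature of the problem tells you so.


Verdict: dominant-term comparison — as f grows, only the highest-degree terms matter — compare leading terms and read the limit off. Differentiating the expression as a single quotient would eventually settle it as well; matching dominant growth settles it immediately.


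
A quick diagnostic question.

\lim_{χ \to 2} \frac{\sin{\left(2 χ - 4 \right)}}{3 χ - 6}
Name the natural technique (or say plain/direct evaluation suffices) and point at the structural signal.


Method: l'Hôpital's rule (0/0) — both numerator and denominator vanish at 2: the genuine 0/0 indeterminate that l'Hôpital exists for. A first-order expansion at the point is an equally standard path; the rule packages it.


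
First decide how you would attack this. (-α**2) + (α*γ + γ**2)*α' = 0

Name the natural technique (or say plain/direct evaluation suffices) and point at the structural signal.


Method: the homogeneous substitution — the slope is degree-zero homogeneous: the ratio substitution v = α/γ collapses it. This can also be massaged into Bernoulli form (the roles of the variables may need exchanging); the homogeneous substitution avoids that setup.


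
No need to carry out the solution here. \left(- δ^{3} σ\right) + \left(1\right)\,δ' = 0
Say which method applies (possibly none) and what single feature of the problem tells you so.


Verdict: separation of variables — the slope splits multiplicatively: σ carrying all σ-dependence times δ^{3} carrying all δ-dependence — separate and integrate.


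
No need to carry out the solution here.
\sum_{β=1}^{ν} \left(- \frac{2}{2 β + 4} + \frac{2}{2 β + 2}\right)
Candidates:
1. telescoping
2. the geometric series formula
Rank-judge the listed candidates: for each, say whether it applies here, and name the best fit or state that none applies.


Method: telescoping — the summand is \frac{2}{2 β + 2} minus the same expression shifted by one, so consecutive terms cancel in pairs.
- telescoping — yes, a natural case for it.
- the geometric series formula: dividing successive terms gives an index-dependent quantity, not a constant.


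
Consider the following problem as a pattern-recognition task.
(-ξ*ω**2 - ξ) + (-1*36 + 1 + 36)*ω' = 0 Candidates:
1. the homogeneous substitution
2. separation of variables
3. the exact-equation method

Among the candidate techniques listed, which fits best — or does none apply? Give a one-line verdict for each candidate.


Method: separation of variables — one side of the product carries the independent variable, the other the unknown — the textbook separation shape.
- the homogeneous substitution — the slope changes under joint rescaling, failing the degree-zero test.
- separation of variables: applicable, and directly so.
- the exact-equation method: no potential function has this form as its differential, as written.


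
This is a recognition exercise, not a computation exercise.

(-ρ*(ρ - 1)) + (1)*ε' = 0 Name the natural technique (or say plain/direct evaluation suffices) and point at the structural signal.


Method: no special technique — solved for the derivative, no ε appears — this is antidifferentiation in ρ wearing ODE clothing.


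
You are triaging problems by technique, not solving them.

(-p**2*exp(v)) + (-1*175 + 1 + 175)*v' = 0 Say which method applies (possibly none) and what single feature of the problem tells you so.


Method: separation of variables — the slope splits multiplicatively: p**2 carrying all p-dependence times exp(v) carrying all v-dependence — separate and integrate.


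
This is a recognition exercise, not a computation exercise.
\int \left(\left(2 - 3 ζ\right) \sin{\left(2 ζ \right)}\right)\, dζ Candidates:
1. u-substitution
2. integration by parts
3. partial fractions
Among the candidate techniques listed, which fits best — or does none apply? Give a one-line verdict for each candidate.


Best approach: integration by parts — 2 - 3 ζ dies after finitely many derivatives while \sin{\left(2 ζ \right)} cycles under integration — the tabular/parts setup.
- u-substitution — no subexpression of the integrand pairs with its own derivative as a factor — individual terms may offer their own substitutions, but any change of variable covering the whole integral would have to be constructed from outside the expression.
- integration by parts — a fit — the right tool for this form.
- partial fractions — the expression is not a ratio of polynomials that decomposes further.


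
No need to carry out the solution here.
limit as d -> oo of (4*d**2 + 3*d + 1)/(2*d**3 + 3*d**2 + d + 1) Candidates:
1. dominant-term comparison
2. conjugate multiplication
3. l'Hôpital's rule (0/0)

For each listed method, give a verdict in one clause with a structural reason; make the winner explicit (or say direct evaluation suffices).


Method: dominant-term comparison — growth-rate triage: the leading powers of d decide the limit, everything else is noise.
- dominant-term comparison: a fit — the right tool for this form.
- conjugate multiplication — no difference of divergent radicals appears, so rationalizing has nothing to cancel.
- l'Hôpital's rule (0/0): viewed as a single quotient this runs to ∞/∞, not the 0/0 clash this candidate addresses; an at-infinity variant of the rule would resolve it, but comparing leading growth reads the answer without differentiating.


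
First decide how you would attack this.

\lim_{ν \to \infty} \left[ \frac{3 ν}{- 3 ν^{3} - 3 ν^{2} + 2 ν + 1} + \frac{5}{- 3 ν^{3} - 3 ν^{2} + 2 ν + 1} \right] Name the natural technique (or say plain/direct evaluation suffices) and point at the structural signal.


Verdict: dominant-term comparison — as ν grows, only the highest-degree terms matter — compare leading terms and read the limit off. l'Hôpital's at-infinity variant applies to the expression viewed as a single quotient; the leading-term comparison is the direct route.


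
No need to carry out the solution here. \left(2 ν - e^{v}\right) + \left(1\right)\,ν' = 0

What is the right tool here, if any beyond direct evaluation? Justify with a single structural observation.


Best approach: a linear integrating factor — ν enters only linearly with coefficient 2; multiply by exp of the integral of 2 and the left side becomes one derivative.


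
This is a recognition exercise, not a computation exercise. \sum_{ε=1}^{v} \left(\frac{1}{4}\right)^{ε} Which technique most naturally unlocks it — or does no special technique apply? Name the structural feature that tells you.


Verdict: the geometric series formula — consecutive terms stand in a fixed index-free ratio — the geometric sum formula closes it.


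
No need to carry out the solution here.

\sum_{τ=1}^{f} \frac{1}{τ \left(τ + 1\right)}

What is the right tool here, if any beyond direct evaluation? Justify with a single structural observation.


Best approach: telescoping — rewrite \frac{1}{τ \left(τ + 1\right)} as simple fractions and successive terms eat each other — only the edges survive.


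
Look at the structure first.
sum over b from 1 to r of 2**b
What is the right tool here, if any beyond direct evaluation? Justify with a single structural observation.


Best approach: the geometric series formula — each term is 2 times the previous one, so the geometric-series formula applies directly.


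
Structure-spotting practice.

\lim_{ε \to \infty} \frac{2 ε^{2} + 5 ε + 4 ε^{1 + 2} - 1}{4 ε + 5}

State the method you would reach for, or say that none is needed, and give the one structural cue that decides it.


Verdict: dominant-term comparison — as ε grows, only the highest-degree terms matter — compare leading terms and read the limit off. Viewed as a single quotient this is an ∞/∞ form — an at-infinity application of l'Hôpital's rule would also resolve it; comparing leading growth reads the answer without differentiating.


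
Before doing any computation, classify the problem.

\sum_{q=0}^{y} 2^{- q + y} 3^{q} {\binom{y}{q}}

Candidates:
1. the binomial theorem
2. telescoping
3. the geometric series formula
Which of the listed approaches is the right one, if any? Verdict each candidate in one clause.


Verdict: the binomial theorem — {\binom{y}{q}} weighting matched powers of 3 and 2 is the expanded form of (3 + 2)^y — fold it back up.
- the binomial theorem: applies; the problem has the shape this method handles.
- telescoping — the terms as presented offer no neighboring cancellation — a telescoping rewrite may exist, but the displayed structure does not hand one over.
- the geometric series formula: the term-to-term ratio drifts with the index — the one thing the geometric formula cannot absorb.


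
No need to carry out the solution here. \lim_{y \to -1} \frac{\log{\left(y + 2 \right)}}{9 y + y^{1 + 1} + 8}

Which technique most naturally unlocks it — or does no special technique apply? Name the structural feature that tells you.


Verdict: l'Hôpital's rule (0/0) — substituting -1 gives 0 over 0; differentiate top and bottom once and re-evaluate. A local series expansion at the point resolves it as well; the rule is the packaged version of that step.


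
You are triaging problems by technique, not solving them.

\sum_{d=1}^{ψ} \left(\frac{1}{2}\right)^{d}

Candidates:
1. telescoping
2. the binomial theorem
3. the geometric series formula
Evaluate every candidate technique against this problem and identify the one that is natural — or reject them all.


Technique: the geometric series formula — consecutive terms stand in a fixed index-free ratio — the geometric sum formula closes it.
- telescoping: the summand is not presented as a shifted difference — a telescoping rewrite may exist, but the displayed structure does not offer one.
- the binomial theorem — the terms do not reassemble into a binomial power.
- the geometric series formula: applicable, and directly so.


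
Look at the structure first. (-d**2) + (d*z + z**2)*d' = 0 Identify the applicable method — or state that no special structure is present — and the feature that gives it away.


Method: the homogeneous substitution — solved for the derivative, the right side is unchanged under scaling z and d together — it depends only on the ratio d/z, so substitute a single ratio variable. Suitably rearranged — at times with the variables' roles exchanged — this doubles as a Bernoulli equation; the homogeneous reading needs no such setup.


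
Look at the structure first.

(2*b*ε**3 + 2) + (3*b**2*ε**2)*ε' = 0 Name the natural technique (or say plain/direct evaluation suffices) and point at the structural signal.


Best approach: the exact-equation method — take the mixed partials of 2*b*ε**3 + 2 and 3*b**2*ε**2: they are equal, which certifies an exact differential.


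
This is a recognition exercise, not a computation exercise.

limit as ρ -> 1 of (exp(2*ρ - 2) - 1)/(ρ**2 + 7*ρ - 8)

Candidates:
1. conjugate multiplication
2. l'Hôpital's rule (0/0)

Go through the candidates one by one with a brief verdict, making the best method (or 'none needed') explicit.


Best approach: l'Hôpital's rule (0/0) — both numerator and denominator vanish at 1: the genuine 0/0 indeterminate that l'Hôpital exists for. A local series expansion at the point resolves it as well; the rule is the packaged version of that step.
- conjugate multiplication — there are no radicals in tension whose conjugate would simplify matters.
- l'Hôpital's rule (0/0): applicable, and directly so.


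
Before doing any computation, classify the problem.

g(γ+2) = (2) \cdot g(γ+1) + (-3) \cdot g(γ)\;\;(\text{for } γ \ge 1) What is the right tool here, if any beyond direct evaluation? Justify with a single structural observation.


Method: the characteristic-root method — shift-invariance with fixed coefficients calls for exponential trials; the characteristic polynomial finds every r^γ.


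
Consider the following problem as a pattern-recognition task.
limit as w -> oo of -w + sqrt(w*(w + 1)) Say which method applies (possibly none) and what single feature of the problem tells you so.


Verdict: conjugate multiplication — both pieces blow up but their difference is finite; the conjugate trick rationalizes sqrt(w*(w + 1)) - w.


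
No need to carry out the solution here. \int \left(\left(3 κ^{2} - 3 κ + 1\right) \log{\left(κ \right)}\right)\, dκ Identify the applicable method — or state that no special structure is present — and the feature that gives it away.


Verdict: integration by parts — \log{\left(κ \right)} blocks direct integration but differentiates to something rational — parts with the polynomial factor 3 κ^{2} - 3 κ + 1 as dv.


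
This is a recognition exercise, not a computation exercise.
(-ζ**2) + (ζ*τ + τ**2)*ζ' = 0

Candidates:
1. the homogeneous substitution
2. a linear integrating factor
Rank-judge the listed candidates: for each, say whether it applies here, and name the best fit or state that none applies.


Technique: the homogeneous substitution — the slope is degree-zero homogeneous: the ratio substitution v = ζ/τ collapses it. Suitably rearranged — at times with the variables' roles exchanged — this doubles as a Bernoulli equation; the homogeneous reading needs no such setup.
- the homogeneous substitution — yes, a natural case for it.
- a linear integrating factor — the unknown enters nonlinearly (through a power, a denominator, or a transcendental function), which the linear integrating-factor recipe cannot absorb as-is — any repair would come from a preliminary substitution, not the factor.


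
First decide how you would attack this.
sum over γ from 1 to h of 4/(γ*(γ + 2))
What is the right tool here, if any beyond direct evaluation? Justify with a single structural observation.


Diagnosis: telescoping — one partial-fraction pass turns 4/(γ*(γ + 2)) into a shifted difference, and shifted differences telescope.


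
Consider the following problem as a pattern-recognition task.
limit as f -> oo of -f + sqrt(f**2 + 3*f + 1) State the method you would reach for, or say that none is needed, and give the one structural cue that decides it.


Best approach: conjugate multiplication — infinity minus infinity with a radical in play — multiply by the conjugate so the divergences of sqrt(f**2 + 3*f + 1) and f annihilate.


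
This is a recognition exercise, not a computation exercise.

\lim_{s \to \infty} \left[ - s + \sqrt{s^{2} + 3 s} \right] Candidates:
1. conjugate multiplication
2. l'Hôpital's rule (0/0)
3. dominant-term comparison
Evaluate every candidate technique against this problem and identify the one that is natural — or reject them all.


Best approach: conjugate multiplication — an infinity-minus-infinity difference with a surviving radical — multiply by the conjugate to cancel the divergence.
- conjugate multiplication — a fit — the right tool for this form.
- l'Hôpital's rule (0/0) — substitution produces ∞ − ∞ rather than a vanishing quotient; the rule needs a 0/0 ratio to act on.
- dominant-term comparison — no ranking of term growth rates resolves the limit here.


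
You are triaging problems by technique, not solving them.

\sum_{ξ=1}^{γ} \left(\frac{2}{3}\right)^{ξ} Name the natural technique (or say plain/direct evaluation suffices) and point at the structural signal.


Verdict: the geometric series formula — each term is \frac{2}{3} times the previous one, so the geometric-series formula applies directly.


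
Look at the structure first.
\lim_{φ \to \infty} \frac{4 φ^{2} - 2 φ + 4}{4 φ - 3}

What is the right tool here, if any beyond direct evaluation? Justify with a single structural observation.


Method: dominant-term comparison — divide by the highest power of φ present: lower-order terms vanish and the dominant ratio remains. l'Hôpital's at-infinity variant applies to the expression viewed as a single quotient; the leading-term comparison is the direct route.


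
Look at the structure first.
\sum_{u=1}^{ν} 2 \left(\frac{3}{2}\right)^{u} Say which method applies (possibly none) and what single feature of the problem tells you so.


Best approach: the geometric series formula — check a ratio of consecutive terms: it is \frac{3}{2}, independent of the index, so the geometric formula closes the sum.


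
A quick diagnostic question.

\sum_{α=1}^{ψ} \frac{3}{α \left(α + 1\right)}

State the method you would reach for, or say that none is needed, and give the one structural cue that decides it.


Verdict: telescoping — rewrite \frac{3}{α \left(α + 1\right)} as simple fractions and successive terms eat each other — only the edges survive.


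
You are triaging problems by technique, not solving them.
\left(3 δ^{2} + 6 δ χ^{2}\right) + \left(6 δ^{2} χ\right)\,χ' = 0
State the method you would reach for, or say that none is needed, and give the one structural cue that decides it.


Technique: the exact-equation method — this form is already the differential of something: the matching mixed partials of 3 δ^{2} + 6 δ χ^{2} and 6 δ^{2} χ prove it.


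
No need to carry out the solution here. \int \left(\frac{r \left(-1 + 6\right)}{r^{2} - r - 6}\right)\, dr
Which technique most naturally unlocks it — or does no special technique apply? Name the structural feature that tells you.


Technique: partial fractions — r^{2} - r - 6 splits into linear pieces, so the quotient is a sum of simple fractions — decompose before integrating.


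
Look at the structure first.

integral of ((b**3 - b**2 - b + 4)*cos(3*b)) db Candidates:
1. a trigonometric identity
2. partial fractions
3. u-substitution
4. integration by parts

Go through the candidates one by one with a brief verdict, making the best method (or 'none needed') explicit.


Best approach: integration by parts — the integrand splits as b**3 - b**2 - b + 4 times cos(3*b) — repeatedly differentiating the polynomial part kills it, which is the parts ladder.
- a trigonometric identity: neither the even-power reduction nor the product-to-sum identity applies to this structure.
- partial fractions: there is no rational-function structure to decompose.
- u-substitution: no subexpression of the integrand serves as a whole-integral substitution inner — individual terms may offer their own, but none carries its derivative as a factor of the full integrand; a working change of variable would have to be constructed from outside the expression.
- integration by parts — yes — fits the structure here.


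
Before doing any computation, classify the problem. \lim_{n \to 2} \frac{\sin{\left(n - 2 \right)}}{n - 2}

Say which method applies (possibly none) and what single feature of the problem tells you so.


Verdict: l'Hôpital's rule (0/0) — the 0/0 form at 2 is the signature situation for l'Hôpital's rule. Known elementary limits would finish this too — the rule just bypasses the case analysis.


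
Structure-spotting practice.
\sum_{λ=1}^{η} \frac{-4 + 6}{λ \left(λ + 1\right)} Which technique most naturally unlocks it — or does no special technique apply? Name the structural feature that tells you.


Verdict: telescoping — poles of \frac{-4 + 6}{λ \left(λ + 1\right)} differ by an integer, the telltale of a telescoping partial-fraction sum.


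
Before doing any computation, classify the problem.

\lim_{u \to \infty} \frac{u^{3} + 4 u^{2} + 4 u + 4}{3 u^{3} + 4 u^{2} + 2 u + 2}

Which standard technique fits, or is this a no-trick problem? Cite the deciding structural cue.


Verdict: dominant-term comparison — at large u only the top-degree terms survive; compare the leading terms and the limit falls out. As a single quotient, the ∞/∞ shape would yield to repeated differentiation as well — the growth comparison gets there in one look.


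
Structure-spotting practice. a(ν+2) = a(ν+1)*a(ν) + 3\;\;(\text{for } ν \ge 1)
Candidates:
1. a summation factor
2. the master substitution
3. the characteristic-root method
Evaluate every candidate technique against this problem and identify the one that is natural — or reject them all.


Technique: no special technique — the sequence value feeds back through itself nonlinearly — linear superposition fails, and every superposition-based closed form fails with it.
- a summation factor: no summation factor applies — the rule is not linear in the sequence values.
- the master substitution: this is shift-type recursion, outside the divide-and-conquer template.
- the characteristic-root method: the recursion is nonlinear in the sequence values, so no linear-modes ansatz applies.


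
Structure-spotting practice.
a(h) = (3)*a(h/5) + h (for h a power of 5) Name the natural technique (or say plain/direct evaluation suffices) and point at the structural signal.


Best approach: the master substitution — the argument contracts 5-fold per step: reindex h exponentially and solve the linear recurrence in the new index.


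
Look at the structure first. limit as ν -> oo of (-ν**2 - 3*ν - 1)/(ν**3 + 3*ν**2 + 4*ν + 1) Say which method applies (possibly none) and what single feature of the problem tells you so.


Verdict: dominant-term comparison — as ν grows, only the highest-degree terms matter — compare leading terms and read the limit off. l'Hôpital's at-infinity variant applies to the expression viewed as a single quotient; the leading-term comparison is the direct route.


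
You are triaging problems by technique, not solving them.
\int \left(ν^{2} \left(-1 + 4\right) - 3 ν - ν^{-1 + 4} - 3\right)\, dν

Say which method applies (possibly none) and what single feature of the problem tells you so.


Method: no special technique — the integrand is a sum of constant multiples of powers of ν — integrate term by term.


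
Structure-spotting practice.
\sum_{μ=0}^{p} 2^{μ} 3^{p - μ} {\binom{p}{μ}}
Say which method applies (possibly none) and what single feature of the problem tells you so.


Verdict: the binomial theorem — the binomial coefficients weight matched powers of 2 and 3, which is exactly the expansion of a binomial power.


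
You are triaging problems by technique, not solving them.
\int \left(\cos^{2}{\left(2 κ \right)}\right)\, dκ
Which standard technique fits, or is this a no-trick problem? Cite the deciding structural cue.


Technique: a trigonometric identity — \cos^{2}{\left(2 κ \right)} calls for power reduction: rewrite via double angles before any antiderivative is attempted.


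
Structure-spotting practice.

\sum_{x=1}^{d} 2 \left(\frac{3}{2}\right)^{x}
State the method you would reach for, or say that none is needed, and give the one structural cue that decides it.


Best approach: the geometric series formula — the ratio of consecutive terms is the constant \frac{3}{2}, independent of the index — a geometric sum.
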